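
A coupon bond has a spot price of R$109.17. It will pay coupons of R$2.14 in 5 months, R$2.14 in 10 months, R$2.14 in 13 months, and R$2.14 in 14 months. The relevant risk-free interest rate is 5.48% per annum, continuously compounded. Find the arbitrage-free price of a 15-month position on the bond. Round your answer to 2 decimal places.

R$108.17

PV(coupons) I = 2.14·e^(−0.0548·5/12) + 2.14·e^(−0.0548·10/12) + 2.14·e^(−0.0548·13/12) + 2.14·e^(−0.0548·14/12)
I = 2.0917 + 2.0445 + 2.0167 + 2.0075 = 8.1604
F = (S − I)·e^(rT) = (109.17 − 8.1604) · e^(0.0548·15/12)
= 101.0096 · e^0.068500 = 101.0096 × 1.070901 = R$108.17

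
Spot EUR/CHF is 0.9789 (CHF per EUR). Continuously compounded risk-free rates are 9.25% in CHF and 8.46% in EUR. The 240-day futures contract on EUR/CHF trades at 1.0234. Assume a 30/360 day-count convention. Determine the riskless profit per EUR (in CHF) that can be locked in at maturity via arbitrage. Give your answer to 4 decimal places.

0.0393 per EUR (in CHF)

Fair futures: F* = S·e^(carry·T), with carry = (r_CHF − r_EUR) = 0.0925 − 0.0846 = 0.0079
F* = 0.9789 · e^(0.0079 × 240/360) = 0.9789 · e^0.005267 = 0.9789 × 1.005281 = 0.9841
Market 1.0234 > fair 0.9841: forward overpriced → cash-and-carry (buy spot, short the forward).
At maturity, profit = |F_mkt − F*| = |1.0234 − 0.9841| = 0.0393 per EUR (in CHF)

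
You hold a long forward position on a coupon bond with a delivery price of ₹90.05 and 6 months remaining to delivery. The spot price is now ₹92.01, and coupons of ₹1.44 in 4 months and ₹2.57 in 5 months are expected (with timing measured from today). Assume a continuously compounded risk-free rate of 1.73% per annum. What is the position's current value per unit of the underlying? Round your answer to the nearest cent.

PV(remaining coupons) I = 1.44·e^(−0.0173·4/12) + 2.57·e^(−0.0173·5/12) = 3.9833
Current forward F = (S − I)·e^(rT) = (92.01 − 3.9833)·e^(0.0173·6/12) = 88.0267 × 1.008688 = 88.7915
Value (long) = (F − K)·e^(−rT) = (88.7915 − 90.05) × 0.991387 = -1.2477
Value = -₹1.25

-₹1.25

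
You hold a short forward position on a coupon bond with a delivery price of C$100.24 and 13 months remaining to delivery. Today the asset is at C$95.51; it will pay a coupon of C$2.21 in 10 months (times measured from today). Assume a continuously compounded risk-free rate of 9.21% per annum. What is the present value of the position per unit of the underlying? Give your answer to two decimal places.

PV(remaining coupons) I = 2.21·e^(−0.0921·10/12) = 2.0467
Current forward F = (S − I)·e^(rT) = (95.51 − 2.0467)·e^(0.0921·13/12) = 93.4633 × 1.104922 = 103.2697
Value (long) = (F − K)·e^(−rT) = (103.2697 − 100.24) × 0.905041 = 2.7420
Short position value = −(long value) = -C$2.74

-C$2.74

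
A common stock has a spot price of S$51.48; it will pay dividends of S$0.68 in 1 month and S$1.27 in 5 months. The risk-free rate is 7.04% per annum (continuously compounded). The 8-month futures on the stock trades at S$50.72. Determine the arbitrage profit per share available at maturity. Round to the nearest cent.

PV(dividends) I = 0.68·e^(−0.0704·1/12) + 1.27·e^(−0.0704·5/12) = 1.9093
Fair futures F* = (S − I)·e^(rT) = (51.48 − 1.9093)·e^0.046933 = 49.5707 × 1.048052 = 51.9527
Market S$50.72 < fair 51.9527: forward underpriced → reverse cash-and-carry (short the stock, invest proceeds at r, pay the dividends, go long the forward).
Profit at T = |F_mkt − F*| = |50.72 − 51.9527| = S$1.23 per share

S$1.23 per share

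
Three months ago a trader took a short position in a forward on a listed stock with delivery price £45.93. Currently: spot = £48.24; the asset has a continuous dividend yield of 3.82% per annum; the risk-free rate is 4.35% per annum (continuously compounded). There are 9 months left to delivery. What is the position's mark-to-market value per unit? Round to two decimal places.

Current fair forward for the remaining 9 months: F = S·e^((r − q)·T), (r − q) = 0.0435 − 0.0382 = 0.0053
F = 48.24 · e^(0.0053 × 9/12) = 48.24 × 1.003983 = 48.4321
Value of long forward = (F − K)·e^(−rT) = (48.4321 − 45.93) · e^(−0.0435·9/12)
= 2.5021 × 0.967901 = 2.42
Short position value = −(long value) = -£2.42

-£2.42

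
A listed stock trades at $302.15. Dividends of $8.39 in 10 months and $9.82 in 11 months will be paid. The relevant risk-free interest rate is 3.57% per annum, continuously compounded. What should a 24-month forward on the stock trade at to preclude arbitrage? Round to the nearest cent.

PV(dividends) I = 8.39·e^(−0.0357·10/12) + 9.82·e^(−0.0357·11/12)
I = 8.1441 + 9.5038 = 17.6479
F = (S − I)·e^(rT) = (302.15 − 17.6479) · e^(0.0357·24/12)
= 284.5021 · e^0.071400 = 284.5021 × 1.074011 = $305.56

$305.56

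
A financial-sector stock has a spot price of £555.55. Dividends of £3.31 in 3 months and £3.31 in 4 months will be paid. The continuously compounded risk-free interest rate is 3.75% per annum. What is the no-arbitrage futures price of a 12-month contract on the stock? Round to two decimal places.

PV(dividends) I = 3.31·e^(−0.0375·3/12) + 3.31·e^(−0.0375·4/12)
I = 3.2791 + 3.2689 = 6.5480
F = (S − I)·e^(rT) = (555.55 − 6.5480) · e^(0.0375·12/12)
= 549.0020 · e^0.037500 = 549.0020 × 1.038212 = £569.98

£569.98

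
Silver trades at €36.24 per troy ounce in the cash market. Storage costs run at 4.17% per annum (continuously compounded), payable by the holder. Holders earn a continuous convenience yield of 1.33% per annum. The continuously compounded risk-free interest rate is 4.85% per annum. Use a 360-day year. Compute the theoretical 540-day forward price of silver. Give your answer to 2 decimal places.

€40.67 per troy ounce

Net carry = r + u − y = 0.0485 + 0.0417 − 0.0133 = 0.0769
F = S·e^((r+u−y)T) = 36.24 · e^(0.0769 × 540/360) = 36.24 · e^0.115350
= 36.24 × 1.122266 = €40.67 per troy ounce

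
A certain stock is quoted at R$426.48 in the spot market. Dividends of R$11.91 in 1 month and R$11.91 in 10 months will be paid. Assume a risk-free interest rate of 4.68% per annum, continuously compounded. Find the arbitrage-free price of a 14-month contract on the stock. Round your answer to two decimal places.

PV(dividends) I = 11.91·e^(−0.0468·1/12) + 11.91·e^(−0.0468·10/12)
I = 11.8636 + 11.4545 = 23.3181
F = (S − I)·e^(rT) = (426.48 − 23.3181) · e^(0.0468·14/12)
= 403.1619 · e^0.054600 = 403.1619 × 1.056118 = R$425.79

R$425.79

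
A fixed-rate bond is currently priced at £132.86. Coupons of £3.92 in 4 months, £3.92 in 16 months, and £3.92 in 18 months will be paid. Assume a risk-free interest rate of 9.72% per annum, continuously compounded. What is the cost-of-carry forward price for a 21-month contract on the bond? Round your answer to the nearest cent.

£144.90

PV(coupons) I = 3.92·e^(−0.0972·4/12) + 3.92·e^(−0.0972·16/12) + 3.92·e^(−0.0972·18/12)
I = 3.7950 + 3.4435 + 3.3882 = 10.6267
F = (S − I)·e^(rT) = (132.86 − 10.6267) · e^(0.0972·21/12)
= 122.2333 · e^0.170100 = 122.2333 × 1.185423 = £144.90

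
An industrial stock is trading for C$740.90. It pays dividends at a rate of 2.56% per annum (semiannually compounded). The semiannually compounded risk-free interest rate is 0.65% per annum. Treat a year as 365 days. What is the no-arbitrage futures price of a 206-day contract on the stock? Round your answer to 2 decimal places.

C$733.02

F = S · (1+r/2)^(2T) / (1+q/2)^(2T)
= 740.90 × 1.003669 / 1.014460 = 740.90 × 0.989363
F = C$733.02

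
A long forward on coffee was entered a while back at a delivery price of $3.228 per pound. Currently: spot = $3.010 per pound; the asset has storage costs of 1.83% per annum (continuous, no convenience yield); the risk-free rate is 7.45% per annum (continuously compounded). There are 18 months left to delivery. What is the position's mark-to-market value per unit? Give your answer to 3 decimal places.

Current fair forward for the remaining 18 months: F = S·e^((r + u)·T), (r + u) = 0.0745 + 0.0183 = 0.0928
F = 3.010 · e^(0.0928 × 18/12) = 3.010 × 1.149354 = 3.4596
Value of long forward = (F − K)·e^(−rT) = (3.4596 − 3.228) · e^(−0.0745·18/12)
= 0.2316 × 0.894268 = 0.207

$0.207 per pound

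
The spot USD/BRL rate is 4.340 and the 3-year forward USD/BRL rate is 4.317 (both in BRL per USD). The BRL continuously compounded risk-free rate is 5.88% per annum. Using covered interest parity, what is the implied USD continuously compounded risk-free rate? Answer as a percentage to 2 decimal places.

6.06%

F = S·e^((r_BRL − r_USD)T) ⇒ r_USD = r_BRL − ln(F/S)/T
ln(4.317/4.340) = -0.005314; /(3) = -0.001771
r_USD = 0.0588 + 0.001771 = 0.060571
r_USD = 6.06%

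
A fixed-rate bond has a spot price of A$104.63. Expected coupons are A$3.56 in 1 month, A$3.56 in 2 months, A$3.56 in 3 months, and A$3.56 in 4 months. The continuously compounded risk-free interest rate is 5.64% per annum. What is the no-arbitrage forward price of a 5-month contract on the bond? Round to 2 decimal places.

A$92.71

PV(coupons) I = 3.56·e^(−0.0564·1/12) + 3.56·e^(−0.0564·2/12) + 3.56·e^(−0.0564·3/12) + 3.56·e^(−0.0564·4/12)
I = 3.5433 + 3.5267 + 3.5102 + 3.4937 = 14.0739
F = (S − I)·e^(rT) = (104.63 − 14.0739) · e^(0.0564·5/12)
= 90.5561 · e^0.023500 = 90.5561 × 1.023778 = A$92.71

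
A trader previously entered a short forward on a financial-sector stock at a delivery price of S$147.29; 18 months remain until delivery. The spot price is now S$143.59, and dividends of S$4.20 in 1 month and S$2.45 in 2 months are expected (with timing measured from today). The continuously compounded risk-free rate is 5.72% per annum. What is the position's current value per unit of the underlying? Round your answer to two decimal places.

-S$1.80

PV(remaining dividends) I = 4.20·e^(−0.0572·1/12) + 2.45·e^(−0.0572·2/12) = 6.6068
Current forward F = (S − I)·e^(rT) = (143.59 − 6.6068)·e^(0.0572·18/12) = 136.9832 × 1.089588 = 149.2553
Value (long) = (F − K)·e^(−rT) = (149.2553 − 147.29) × 0.917778 = 1.8037
Short position value = −(long value) = -S$1.80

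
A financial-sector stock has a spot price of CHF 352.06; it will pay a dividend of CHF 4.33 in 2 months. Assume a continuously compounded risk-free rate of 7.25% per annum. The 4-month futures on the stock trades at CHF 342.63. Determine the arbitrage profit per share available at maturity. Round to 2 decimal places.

PV(dividends) I = 4.33·e^(−0.0725·2/12) = 4.2780
Fair futures F* = (S − I)·e^(rT) = (352.06 − 4.2780)·e^0.024167 = 347.7820 × 1.024461 = 356.2891
Market CHF 342.63 < fair 356.2891: forward underpriced → reverse cash-and-carry (short the stock, invest proceeds at r, pay the dividends, go long the forward).
Profit at T = |F_mkt − F*| = |342.63 − 356.2891| = CHF 13.66 per share

CHF 13.66 per share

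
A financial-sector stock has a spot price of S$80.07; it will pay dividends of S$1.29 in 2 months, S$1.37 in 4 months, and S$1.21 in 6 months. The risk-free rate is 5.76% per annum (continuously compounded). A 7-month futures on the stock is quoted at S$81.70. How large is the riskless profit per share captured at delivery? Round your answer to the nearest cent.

PV(dividends) I = 1.29·e^(−0.0576·2/12) + 1.37·e^(−0.0576·4/12) + 1.21·e^(−0.0576·6/12) = 3.7973
Fair futures F* = (S − I)·e^(rT) = (80.07 − 3.7973)·e^0.033600 = 76.2727 × 1.034171 = 78.8790
Market S$81.70 > fair 78.8790: forward overpriced → cash-and-carry (borrow at r, buy the stock and collect the dividends, short the forward).
Profit at T = |F_mkt − F*| = |81.70 − 78.8790| = S$2.82 per share

S$2.82 per share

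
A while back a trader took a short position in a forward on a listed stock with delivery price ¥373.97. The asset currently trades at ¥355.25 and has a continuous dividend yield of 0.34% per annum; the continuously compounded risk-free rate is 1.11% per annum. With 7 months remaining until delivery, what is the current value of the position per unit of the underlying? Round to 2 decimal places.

¥17.01

Current fair forward for the remaining 7 months: F = S·e^((r − q)·T), (r − q) = 0.0111 − 0.0034 = 0.0077
F = 355.25 · e^(0.0077 × 7/12) = 355.25 × 1.004502 = 356.8493
Value of long forward = (F − K)·e^(−rT) = (356.8493 − 373.97) · e^(−0.0111·7/12)
= -17.1207 × 0.993546 = -17.01
Short position value = −(long value) = ¥17.01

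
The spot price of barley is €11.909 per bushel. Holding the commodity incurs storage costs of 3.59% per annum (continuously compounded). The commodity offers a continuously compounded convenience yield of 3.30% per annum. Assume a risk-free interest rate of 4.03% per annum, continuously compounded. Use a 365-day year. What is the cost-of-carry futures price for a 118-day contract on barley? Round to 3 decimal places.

€12.076 per bushel

Net carry = r + u − y = 0.0403 + 0.0359 − 0.0330 = 0.0432
F = S·e^((r+u−y)T) = 11.909 · e^(0.0432 × 118/365) = 11.909 · e^0.013966
= 11.909 × 1.014064 = €12.076 per bushel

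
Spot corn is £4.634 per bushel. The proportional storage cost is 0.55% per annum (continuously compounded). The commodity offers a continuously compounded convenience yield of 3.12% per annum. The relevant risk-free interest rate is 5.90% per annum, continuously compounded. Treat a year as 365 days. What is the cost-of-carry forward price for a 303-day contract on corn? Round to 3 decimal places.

Net carry = r + u − y = 0.0590 + 0.0055 − 0.0312 = 0.0333
F = S·e^((r+u−y)T) = 4.634 · e^(0.0333 × 303/365) = 4.634 · e^0.027644
= 4.634 × 1.028030 = £4.764 per bushel

£4.764 per bushel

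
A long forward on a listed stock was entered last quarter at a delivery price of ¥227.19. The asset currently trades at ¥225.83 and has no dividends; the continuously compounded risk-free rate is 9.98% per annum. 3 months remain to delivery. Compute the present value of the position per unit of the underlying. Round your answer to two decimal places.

Current fair forward for the remaining 3 months: F = S·e^(r·T), r = 0.0998
F = 225.83 · e^(0.0998 × 3/12) = 225.83 × 1.025264 = 231.5354
Value of long forward = (F − K)·e^(−rT) = (231.5354 − 227.19) · e^(−0.0998·3/12)
= 4.3454 × 0.975359 = 4.24

¥4.24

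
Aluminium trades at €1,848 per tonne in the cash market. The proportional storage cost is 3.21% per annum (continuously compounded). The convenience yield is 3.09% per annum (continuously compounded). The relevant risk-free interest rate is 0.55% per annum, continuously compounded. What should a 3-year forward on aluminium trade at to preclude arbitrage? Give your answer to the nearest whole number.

€1,886 per tonne

Net carry = r + u − y = 0.0055 + 0.0321 − 0.0309 = 0.0067
F = S·e^((r+u−y)T) = 1848 · e^(0.0067 × 3) = 1848 · e^0.020100
= 1848 × 1.020303 = €1,886 per tonne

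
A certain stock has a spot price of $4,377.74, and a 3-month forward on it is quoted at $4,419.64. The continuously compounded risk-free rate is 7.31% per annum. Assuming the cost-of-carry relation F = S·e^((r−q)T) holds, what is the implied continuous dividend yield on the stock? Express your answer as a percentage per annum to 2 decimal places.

3.50%

From F = S·e^((r−q)T): (r − q) = ln(F/S)/T
ln(4419.64/4377.74) = ln(1.009571) = 0.009525
(r − q) = 0.009525 / (3/12) = 0.038100
q = r − ln(F/S)/T = 0.0731 − 0.038100 = 0.035000
q = 3.50%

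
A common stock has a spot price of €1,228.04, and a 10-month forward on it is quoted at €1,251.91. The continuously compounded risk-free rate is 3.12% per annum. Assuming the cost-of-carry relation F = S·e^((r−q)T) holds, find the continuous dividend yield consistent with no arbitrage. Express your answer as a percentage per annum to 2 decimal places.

From F = S·e^((r−q)T): (r − q) = ln(F/S)/T
ln(1251.91/1228.04) = ln(1.019437) = 0.019251
(r − q) = 0.019251 / (10/12) = 0.023101
q = r − ln(F/S)/T = 0.0312 − 0.023101 = 0.008099
q = 0.81%

0.81%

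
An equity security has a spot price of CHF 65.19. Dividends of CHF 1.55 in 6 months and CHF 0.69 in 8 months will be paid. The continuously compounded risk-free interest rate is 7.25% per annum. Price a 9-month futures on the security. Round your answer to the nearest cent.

CHF 66.56

PV(dividends) I = 1.55·e^(−0.0725·6/12) + 0.69·e^(−0.0725·8/12)
I = 1.4948 + 0.6574 = 2.1522
F = (S − I)·e^(rT) = (65.19 − 2.1522) · e^(0.0725·9/12)
= 63.0378 · e^0.054375 = 63.0378 × 1.055880 = CHF 66.56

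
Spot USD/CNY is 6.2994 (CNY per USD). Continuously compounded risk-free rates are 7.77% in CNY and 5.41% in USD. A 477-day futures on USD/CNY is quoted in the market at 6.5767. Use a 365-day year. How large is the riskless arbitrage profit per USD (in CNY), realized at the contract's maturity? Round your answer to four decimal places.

Fair futures: F* = S·e^(carry·T), with carry = (r_CNY − r_USD) = 0.0777 − 0.0541 = 0.0236
F* = 6.2994 · e^(0.0236 × 477/365) = 6.2994 · e^0.030842 = 6.2994 × 1.031323 = 6.4967
Market 6.5767 > fair 6.4967: forward overpriced → cash-and-carry (buy spot, short the forward).
At maturity, profit = |F_mkt − F*| = |6.5767 − 6.4967| = 0.0800 per USD (in CNY)

0.0800 per USD (in CNY)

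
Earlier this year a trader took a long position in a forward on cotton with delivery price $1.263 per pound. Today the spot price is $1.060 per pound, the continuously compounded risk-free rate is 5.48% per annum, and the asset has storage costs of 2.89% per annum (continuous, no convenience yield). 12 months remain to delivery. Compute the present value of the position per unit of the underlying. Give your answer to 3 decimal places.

-$0.105 per pound

Current fair forward for the remaining 12 months: F = S·e^((r + u)·T), (r + u) = 0.0548 + 0.0289 = 0.0837
F = 1.060 · e^(0.0837 × 12/12) = 1.060 × 1.087303 = 1.1525
Value of long forward = (F − K)·e^(−rT) = (1.1525 − 1.263) · e^(−0.0548·12/12)
= -0.1105 × 0.946674 = -0.105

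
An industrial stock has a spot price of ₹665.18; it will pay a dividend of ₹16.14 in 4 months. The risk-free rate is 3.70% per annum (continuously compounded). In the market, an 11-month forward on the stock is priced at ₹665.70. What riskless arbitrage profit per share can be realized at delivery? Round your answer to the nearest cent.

PV(dividends) I = 16.14·e^(−0.0370·4/12) = 15.9422
Fair forward F* = (S − I)·e^(rT) = (665.18 − 15.9422)·e^0.033917 = 649.2378 × 1.034499 = 671.6359
Market ₹665.70 < fair 671.6359: forward underpriced → reverse cash-and-carry (short the stock, invest proceeds at r, pay the dividends, go long the forward).
Profit at T = |F_mkt − F*| = |665.70 − 671.6359| = ₹5.94 per share

₹5.94 per share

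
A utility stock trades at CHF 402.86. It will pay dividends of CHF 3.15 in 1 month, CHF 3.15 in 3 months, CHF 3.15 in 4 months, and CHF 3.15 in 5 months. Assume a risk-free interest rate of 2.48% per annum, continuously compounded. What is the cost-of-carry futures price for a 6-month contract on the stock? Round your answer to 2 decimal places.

PV(dividends) I = 3.15·e^(−0.0248·1/12) + 3.15·e^(−0.0248·3/12) + 3.15·e^(−0.0248·4/12) + 3.15·e^(−0.0248·5/12)
I = 3.1435 + 3.1305 + 3.1241 + 3.1176 = 12.5157
F = (S − I)·e^(rT) = (402.86 − 12.5157) · e^(0.0248·6/12)
= 390.3443 · e^0.012400 = 390.3443 × 1.012477 = CHF 395.21

CHF 395.21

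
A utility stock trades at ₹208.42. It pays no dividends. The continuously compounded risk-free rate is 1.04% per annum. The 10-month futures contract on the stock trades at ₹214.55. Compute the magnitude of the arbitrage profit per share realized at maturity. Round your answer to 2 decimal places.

₹4.32 per share

Fair futures: F* = S·e^(carry·T), with carry = r = 0.0104
F* = 208.42 · e^(0.0104 × 10/12) = 208.42 · e^0.008667 = 208.42 × 1.008705 = ₹210.2343
Market ₹214.55 > fair ₹210.2343: forward overpriced → cash-and-carry (buy spot, short the forward).
At maturity, profit = |F_mkt − F*| = |214.55 − 210.2343| = ₹4.32 per share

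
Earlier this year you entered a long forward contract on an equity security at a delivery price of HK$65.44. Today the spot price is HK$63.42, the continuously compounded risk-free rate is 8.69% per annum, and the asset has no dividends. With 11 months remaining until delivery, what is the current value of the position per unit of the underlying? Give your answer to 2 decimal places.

Current fair forward for the remaining 11 months: F = S·e^(r·T), r = 0.0869
F = 63.42 · e^(0.0869 × 11/12) = 63.42 × 1.082917 = 68.6786
Value of long forward = (F − K)·e^(−rT) = (68.6786 − 65.44) · e^(−0.0869·11/12)
= 3.2386 × 0.923432 = 2.99

HK$2.99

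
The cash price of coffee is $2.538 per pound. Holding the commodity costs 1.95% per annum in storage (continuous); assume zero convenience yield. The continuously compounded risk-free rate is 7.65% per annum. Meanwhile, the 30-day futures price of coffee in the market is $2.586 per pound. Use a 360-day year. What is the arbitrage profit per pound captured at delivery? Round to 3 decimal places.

$0.028 per pound

Fair futures: F* = S·e^(carry·T), with carry = (r + u) = 0.0765 + 0.0195 = 0.0960
F* = 2.538 · e^(0.0960 × 30/360) = 2.538 · e^0.008000 = 2.538 × 1.008032 = $2.5584
Market $2.586 > fair $2.5584: forward overpriced → cash-and-carry (buy spot, short the forward).
At maturity, profit = |F_mkt − F*| = |2.586 − 2.5584| = $0.028 per pound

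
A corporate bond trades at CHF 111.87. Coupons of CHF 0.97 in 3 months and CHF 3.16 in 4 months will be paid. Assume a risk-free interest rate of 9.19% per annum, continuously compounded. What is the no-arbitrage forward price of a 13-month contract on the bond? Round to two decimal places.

PV(coupons) I = 0.97·e^(−0.0919·3/12) + 3.16·e^(−0.0919·4/12)
I = 0.9480 + 3.0647 = 4.0127
F = (S − I)·e^(rT) = (111.87 − 4.0127) · e^(0.0919·13/12)
= 107.8573 · e^0.099558 = 107.8573 × 1.104683 = CHF 119.15

CHF 119.15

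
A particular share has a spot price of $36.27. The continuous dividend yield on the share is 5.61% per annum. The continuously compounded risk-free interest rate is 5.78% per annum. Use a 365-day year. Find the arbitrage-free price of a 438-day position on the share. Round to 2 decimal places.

F = S·e^((r − q)T) = 36.27 · e^((0.0578 − 0.0561) × 438/365)
= 36.27 · e^0.002040 = 36.27 × 1.002042
F = $36.34

$36.34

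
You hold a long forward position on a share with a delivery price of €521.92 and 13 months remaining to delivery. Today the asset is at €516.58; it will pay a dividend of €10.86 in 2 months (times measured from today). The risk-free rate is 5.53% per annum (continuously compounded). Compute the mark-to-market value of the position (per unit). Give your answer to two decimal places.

€14.25

PV(remaining dividends) I = 10.86·e^(−0.0553·2/12) = 10.7604
Current forward F = (S − I)·e^(rT) = (516.58 − 10.7604)·e^(0.0553·13/12) = 505.8196 × 1.061739 = 537.0484
Value (long) = (F − K)·e^(−rT) = (537.0484 − 521.92) × 0.941851 = 14.2487
Value = €14.25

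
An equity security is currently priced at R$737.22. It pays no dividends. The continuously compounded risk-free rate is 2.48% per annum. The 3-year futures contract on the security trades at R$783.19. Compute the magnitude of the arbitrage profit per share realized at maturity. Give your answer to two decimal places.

Fair futures: F* = S·e^(carry·T), with carry = r = 0.0248
F* = 737.22 · e^(0.0248 × 3) = 737.22 · e^0.074400 = 737.22 × 1.077238 = R$794.1614
Market R$783.19 < fair R$794.1614: forward underpriced → reverse cash-and-carry (short spot, go long the forward).
At maturity, profit = |F_mkt − F*| = |783.19 − 794.1614| = R$10.97 per share

R$10.97 per share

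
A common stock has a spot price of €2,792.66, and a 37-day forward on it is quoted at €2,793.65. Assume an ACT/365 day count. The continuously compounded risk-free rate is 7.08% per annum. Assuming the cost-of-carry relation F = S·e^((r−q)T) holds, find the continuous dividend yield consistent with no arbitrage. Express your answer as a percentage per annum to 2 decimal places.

From F = S·e^((r−q)T): (r − q) = ln(F/S)/T
ln(2793.65/2792.66) = ln(1.000355) = 0.000355
(r − q) = 0.000355 / (37/365) = 0.003502
q = r − ln(F/S)/T = 0.0708 − 0.003502 = 0.067298
q = 6.73%

6.73%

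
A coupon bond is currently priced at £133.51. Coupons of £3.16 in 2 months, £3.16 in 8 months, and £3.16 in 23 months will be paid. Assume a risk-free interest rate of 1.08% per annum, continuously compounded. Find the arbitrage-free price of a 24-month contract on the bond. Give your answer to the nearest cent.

£126.83

PV(coupons) I = 3.16·e^(−0.0108·2/12) + 3.16·e^(−0.0108·8/12) + 3.16·e^(−0.0108·23/12)
I = 3.1543 + 3.1373 + 3.0953 = 9.3869
F = (S − I)·e^(rT) = (133.51 − 9.3869) · e^(0.0108·24/12)
= 124.1231 · e^0.021600 = 124.1231 × 1.021835 = £126.83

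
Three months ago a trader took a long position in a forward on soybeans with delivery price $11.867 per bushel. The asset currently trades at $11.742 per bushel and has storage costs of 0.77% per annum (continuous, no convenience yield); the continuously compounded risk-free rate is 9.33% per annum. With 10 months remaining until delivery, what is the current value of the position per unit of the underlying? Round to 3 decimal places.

$0.838 per bushel

Current fair forward for the remaining 10 months: F = S·e^((r + u)·T), (r + u) = 0.0933 + 0.0077 = 0.1010
F = 11.742 · e^(0.1010 × 10/12) = 11.742 × 1.087810 = 12.7731
Value of long forward = (F − K)·e^(−rT) = (12.7731 − 11.867) · e^(−0.0933·10/12)
= 0.9061 × 0.925196 = 0.838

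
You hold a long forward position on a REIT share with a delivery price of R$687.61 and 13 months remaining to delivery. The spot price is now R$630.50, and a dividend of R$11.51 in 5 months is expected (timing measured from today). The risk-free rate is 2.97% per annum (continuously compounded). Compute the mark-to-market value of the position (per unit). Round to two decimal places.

PV(remaining dividends) I = 11.51·e^(−0.0297·5/12) = 11.3684
Current forward F = (S − I)·e^(rT) = (630.50 − 11.3684)·e^(0.0297·13/12) = 619.1316 × 1.032698 = 639.3760
Value (long) = (F − K)·e^(−rT) = (639.3760 − 687.61) × 0.968337 = -46.7068
Value = -R$46.71

-R$46.71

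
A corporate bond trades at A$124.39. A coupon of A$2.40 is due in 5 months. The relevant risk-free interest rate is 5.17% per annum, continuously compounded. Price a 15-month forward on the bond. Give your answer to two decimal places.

A$130.19

PV(coupons) I = 2.40·e^(−0.0517·5/12)
I = 2.3489
F = (S − I)·e^(rT) = (124.39 − 2.3489) · e^(0.0517·15/12)
= 122.0411 · e^0.064625 = 122.0411 × 1.066759 = A$130.19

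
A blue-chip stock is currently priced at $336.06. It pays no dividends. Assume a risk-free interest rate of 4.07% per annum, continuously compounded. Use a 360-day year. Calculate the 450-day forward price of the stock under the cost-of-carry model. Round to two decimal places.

$353.60

F = S·e^(rT) = 336.06 · e^(0.0407 × 450/360)
= 336.06 · e^0.050875 = 336.06 × 1.052191
F = $353.60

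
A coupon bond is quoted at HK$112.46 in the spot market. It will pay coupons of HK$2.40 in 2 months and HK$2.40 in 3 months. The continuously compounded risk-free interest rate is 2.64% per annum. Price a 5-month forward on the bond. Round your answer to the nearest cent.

PV(coupons) I = 2.40·e^(−0.0264·2/12) + 2.40·e^(−0.0264·3/12)
I = 2.3895 + 2.3842 = 4.7737
F = (S − I)·e^(rT) = (112.46 − 4.7737) · e^(0.0264·5/12)
= 107.6863 · e^0.011000 = 107.6863 × 1.011061 = HK$108.88

HK$108.88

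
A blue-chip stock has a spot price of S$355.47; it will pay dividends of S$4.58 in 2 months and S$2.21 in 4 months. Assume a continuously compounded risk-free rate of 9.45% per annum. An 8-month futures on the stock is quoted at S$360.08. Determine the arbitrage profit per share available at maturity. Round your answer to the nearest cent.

PV(dividends) I = 4.58·e^(−0.0945·2/12) + 2.21·e^(−0.0945·4/12) = 6.6499
Fair futures F* = (S − I)·e^(rT) = (355.47 − 6.6499)·e^0.063000 = 348.8201 × 1.065027 = 371.5028
Market S$360.08 < fair 371.5028: forward underpriced → reverse cash-and-carry (short the stock, invest proceeds at r, pay the dividends, go long the forward).
Profit at T = |F_mkt − F*| = |360.08 − 371.5028| = S$11.42 per share

S$11.42 per share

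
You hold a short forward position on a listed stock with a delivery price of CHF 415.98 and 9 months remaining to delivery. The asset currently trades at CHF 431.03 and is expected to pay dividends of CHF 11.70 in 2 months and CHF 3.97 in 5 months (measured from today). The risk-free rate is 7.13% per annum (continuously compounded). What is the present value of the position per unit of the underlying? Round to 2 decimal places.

-CHF 21.29

PV(remaining dividends) I = 11.70·e^(−0.0713·2/12) + 3.97·e^(−0.0713·5/12) = 15.4156
Current forward F = (S − I)·e^(rT) = (431.03 − 15.4156)·e^(0.0713·9/12) = 415.6144 × 1.054931 = 438.4445
Value (long) = (F − K)·e^(−rT) = (438.4445 − 415.98) × 0.947930 = 21.2948
Short position value = −(long value) = -CHF 21.29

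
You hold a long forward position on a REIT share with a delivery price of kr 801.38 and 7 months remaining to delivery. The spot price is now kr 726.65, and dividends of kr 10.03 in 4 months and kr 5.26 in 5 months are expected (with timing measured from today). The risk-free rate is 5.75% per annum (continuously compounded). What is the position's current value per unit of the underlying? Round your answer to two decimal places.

-kr 63.27

PV(remaining dividends) I = 10.03·e^(−0.0575·4/12) + 5.26·e^(−0.0575·5/12) = 14.9751
Current forward F = (S − I)·e^(rT) = (726.65 − 14.9751)·e^(0.0575·7/12) = 711.6749 × 1.034111 = 735.9508
Value (long) = (F − K)·e^(−rT) = (735.9508 − 801.38) × 0.967015 = -63.2710
Value = -kr 63.27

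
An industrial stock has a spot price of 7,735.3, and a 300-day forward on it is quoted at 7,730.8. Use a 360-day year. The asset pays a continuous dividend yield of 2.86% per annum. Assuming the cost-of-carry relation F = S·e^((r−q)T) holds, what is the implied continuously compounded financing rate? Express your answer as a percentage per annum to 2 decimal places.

2.79%

From F = S·e^((r−q)T): (r − q) = ln(F/S)/T
ln(7730.8/7735.3) = ln(0.999418) = -0.000582
(r − q) = -0.000582 / (300/360) = -0.000698
r = ln(F/S)/T + q = -0.000698 + 0.0286 = 0.027902
r = 2.79%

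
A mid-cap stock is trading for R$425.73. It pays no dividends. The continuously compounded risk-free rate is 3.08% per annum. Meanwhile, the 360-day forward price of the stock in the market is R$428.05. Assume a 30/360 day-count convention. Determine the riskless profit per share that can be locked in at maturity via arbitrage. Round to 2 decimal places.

R$11.00 per share

Fair forward: F* = S·e^(carry·T), with carry = r = 0.0308
F* = 425.73 · e^(0.0308 × 360/360) = 425.73 · e^0.030800 = 425.73 × 1.031279 = R$439.0464
Market R$428.05 < fair R$439.0464: forward underpriced → reverse cash-and-carry (short spot, go long the forward).
At maturity, profit = |F_mkt − F*| = |428.05 − 439.0464| = R$11.00 per share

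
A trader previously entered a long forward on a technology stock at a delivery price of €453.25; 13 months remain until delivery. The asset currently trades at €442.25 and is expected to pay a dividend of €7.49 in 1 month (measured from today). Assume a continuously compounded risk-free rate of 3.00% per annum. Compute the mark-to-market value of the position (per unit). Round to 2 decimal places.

PV(remaining dividends) I = 7.49·e^(−0.0300·1/12) = 7.4713
Current forward F = (S − I)·e^(rT) = (442.25 − 7.4713)·e^(0.0300·13/12) = 434.7787 × 1.033034 = 449.1412
Value (long) = (F − K)·e^(−rT) = (449.1412 − 453.25) × 0.968022 = -3.9774
Value = -€3.98

-€3.98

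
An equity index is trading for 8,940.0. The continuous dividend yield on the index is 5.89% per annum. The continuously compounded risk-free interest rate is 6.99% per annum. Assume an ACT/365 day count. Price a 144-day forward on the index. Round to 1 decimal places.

8,978.9

F = S·e^((r − q)T) = 8940.0 · e^((0.0699 − 0.0589) × 144/365)
= 8940.0 · e^0.004340 = 8940.0 × 1.004349
F = 8,978.9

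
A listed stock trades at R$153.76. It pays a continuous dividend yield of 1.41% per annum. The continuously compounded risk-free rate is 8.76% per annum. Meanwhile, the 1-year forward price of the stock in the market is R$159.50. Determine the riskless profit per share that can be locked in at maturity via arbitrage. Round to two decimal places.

Fair forward: F* = S·e^(carry·T), with carry = (r − q) = 0.0876 − 0.0141 = 0.0735
F* = 153.76 · e^(0.0735 × 12/12) = 153.76 · e^0.073500 = 153.76 × 1.076269 = R$165.4871
Market R$159.50 < fair R$165.4871: forward underpriced → reverse cash-and-carry (short spot, go long the forward).
At maturity, profit = |F_mkt − F*| = |159.50 − 165.4871| = R$5.99 per share

R$5.99 per share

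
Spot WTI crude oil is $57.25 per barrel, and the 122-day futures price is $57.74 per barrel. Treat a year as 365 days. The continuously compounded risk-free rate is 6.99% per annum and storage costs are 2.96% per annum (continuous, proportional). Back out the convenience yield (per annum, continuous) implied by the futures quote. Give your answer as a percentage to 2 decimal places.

7.40%

F = S·e^((r+u−y)T) ⇒ (r+u−y) = ln(F/S)/T
ln(57.74/57.25) = 0.008523; /T ⇒ 0.025499
y = r + u − ln(F/S)/T = 0.0699 + 0.0296 − 0.025499 = 0.074001
y = 7.40%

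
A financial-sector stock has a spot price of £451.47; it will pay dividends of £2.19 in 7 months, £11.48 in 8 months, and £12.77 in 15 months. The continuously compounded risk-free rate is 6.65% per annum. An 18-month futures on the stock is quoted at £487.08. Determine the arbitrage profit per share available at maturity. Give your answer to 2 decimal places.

£15.70 per share

PV(dividends) I = 2.19·e^(−0.0665·7/12) + 11.48·e^(−0.0665·8/12) + 12.77·e^(−0.0665·15/12) = 24.8403
Fair futures F* = (S − I)·e^(rT) = (451.47 − 24.8403)·e^0.099750 = 426.6297 × 1.104895 = 471.3810
Market £487.08 > fair 471.3810: forward overpriced → cash-and-carry (borrow at r, buy the stock and collect the dividends, short the forward).
Profit at T = |F_mkt − F*| = |487.08 − 471.3810| = £15.70 per share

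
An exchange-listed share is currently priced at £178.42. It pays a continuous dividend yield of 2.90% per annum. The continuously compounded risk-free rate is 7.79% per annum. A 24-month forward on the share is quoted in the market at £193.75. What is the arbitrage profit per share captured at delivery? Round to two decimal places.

Fair forward: F* = S·e^(carry·T), with carry = (r − q) = 0.0779 − 0.0290 = 0.0489
F* = 178.42 · e^(0.0489 × 24/12) = 178.42 · e^0.097800 = 178.42 × 1.102742 = £196.7512
Market £193.75 < fair £196.7512: forward underpriced → reverse cash-and-carry (short spot, go long the forward).
At maturity, profit = |F_mkt − F*| = |193.75 − 196.7512| = £3.00 per share

£3.00 per share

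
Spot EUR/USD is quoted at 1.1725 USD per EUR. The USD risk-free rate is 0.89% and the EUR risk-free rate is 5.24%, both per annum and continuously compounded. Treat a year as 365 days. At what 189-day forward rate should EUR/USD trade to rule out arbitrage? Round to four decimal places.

F = S·e^((r_USD − r_EUR)T) = 1.1725 · e^((0.0089 − 0.0524) × 189/365)
= 1.1725 · e^-0.022525 = 1.1725 × 0.977727
F = 1.1464 USD per EUR

1.1464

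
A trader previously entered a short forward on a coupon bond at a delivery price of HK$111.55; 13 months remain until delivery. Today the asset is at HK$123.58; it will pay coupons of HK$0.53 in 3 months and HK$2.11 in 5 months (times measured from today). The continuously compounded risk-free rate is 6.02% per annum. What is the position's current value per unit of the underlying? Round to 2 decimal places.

PV(remaining coupons) I = 0.53·e^(−0.0602·3/12) + 2.11·e^(−0.0602·5/12) = 2.5798
Current forward F = (S − I)·e^(rT) = (123.58 − 2.5798)·e^(0.0602·13/12) = 121.0002 × 1.067390 = 129.1544
Value (long) = (F − K)·e^(−rT) = (129.1544 − 111.55) × 0.936864 = 16.4929
Short position value = −(long value) = -HK$16.49

-HK$16.49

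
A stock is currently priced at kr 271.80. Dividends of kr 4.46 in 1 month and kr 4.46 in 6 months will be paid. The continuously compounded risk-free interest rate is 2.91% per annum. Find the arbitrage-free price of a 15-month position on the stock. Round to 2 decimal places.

kr 272.70

PV(dividends) I = 4.46·e^(−0.0291·1/12) + 4.46·e^(−0.0291·6/12)
I = 4.4492 + 4.3956 = 8.8448
F = (S − I)·e^(rT) = (271.80 − 8.8448) · e^(0.0291·15/12)
= 262.9552 · e^0.036375 = 262.9552 × 1.037045 = kr 272.70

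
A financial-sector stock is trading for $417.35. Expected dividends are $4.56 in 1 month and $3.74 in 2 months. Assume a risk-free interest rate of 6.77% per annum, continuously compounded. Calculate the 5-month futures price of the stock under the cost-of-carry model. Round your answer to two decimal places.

$420.82

PV(dividends) I = 4.56·e^(−0.0677·1/12) + 3.74·e^(−0.0677·2/12)
I = 4.5343 + 3.6980 = 8.2323
F = (S − I)·e^(rT) = (417.35 − 8.2323) · e^(0.0677·5/12)
= 409.1177 · e^0.028208 = 409.1177 × 1.028610 = $420.82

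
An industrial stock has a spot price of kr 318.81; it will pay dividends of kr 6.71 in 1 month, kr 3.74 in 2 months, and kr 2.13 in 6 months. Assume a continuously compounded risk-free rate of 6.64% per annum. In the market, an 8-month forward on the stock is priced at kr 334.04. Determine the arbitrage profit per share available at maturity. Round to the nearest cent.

PV(dividends) I = 6.71·e^(−0.0664·1/12) + 3.74·e^(−0.0664·2/12) + 2.13·e^(−0.0664·6/12) = 12.4323
Fair forward F* = (S − I)·e^(rT) = (318.81 − 12.4323)·e^0.044267 = 306.3777 × 1.045261 = 320.2447
Market kr 334.04 > fair 320.2447: forward overpriced → cash-and-carry (borrow at r, buy the stock and collect the dividends, short the forward).
Profit at T = |F_mkt − F*| = |334.04 − 320.2447| = kr 13.80 per share

kr 13.80 per share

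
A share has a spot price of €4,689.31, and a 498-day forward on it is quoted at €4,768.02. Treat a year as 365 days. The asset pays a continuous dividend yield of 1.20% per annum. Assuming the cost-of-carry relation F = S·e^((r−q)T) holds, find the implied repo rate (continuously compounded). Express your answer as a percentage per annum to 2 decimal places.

From F = S·e^((r−q)T): (r − q) = ln(F/S)/T
ln(4768.02/4689.31) = ln(1.016785) = 0.016646
(r − q) = 0.016646 / (498/365) = 0.012200
r = ln(F/S)/T + q = 0.012200 + 0.0120 = 0.024200
r = 2.42%

2.42%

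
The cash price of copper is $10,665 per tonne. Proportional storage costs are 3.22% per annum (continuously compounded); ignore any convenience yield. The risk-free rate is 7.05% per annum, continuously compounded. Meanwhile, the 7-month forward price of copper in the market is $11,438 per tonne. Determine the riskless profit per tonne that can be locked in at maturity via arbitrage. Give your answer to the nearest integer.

$115 per tonne

Fair forward: F* = S·e^(carry·T), with carry = (r + u) = 0.0705 + 0.0322 = 0.1027
F* = 10665 · e^(0.1027 × 7/12) = 10665 · e^0.059908 = 10665 × 1.061739 = $11323.4464
Market $11438 > fair $11323.4464: forward overpriced → cash-and-carry (buy spot, short the forward).
At maturity, profit = |F_mkt − F*| = |11438 − 11323.4464| = $115 per tonne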